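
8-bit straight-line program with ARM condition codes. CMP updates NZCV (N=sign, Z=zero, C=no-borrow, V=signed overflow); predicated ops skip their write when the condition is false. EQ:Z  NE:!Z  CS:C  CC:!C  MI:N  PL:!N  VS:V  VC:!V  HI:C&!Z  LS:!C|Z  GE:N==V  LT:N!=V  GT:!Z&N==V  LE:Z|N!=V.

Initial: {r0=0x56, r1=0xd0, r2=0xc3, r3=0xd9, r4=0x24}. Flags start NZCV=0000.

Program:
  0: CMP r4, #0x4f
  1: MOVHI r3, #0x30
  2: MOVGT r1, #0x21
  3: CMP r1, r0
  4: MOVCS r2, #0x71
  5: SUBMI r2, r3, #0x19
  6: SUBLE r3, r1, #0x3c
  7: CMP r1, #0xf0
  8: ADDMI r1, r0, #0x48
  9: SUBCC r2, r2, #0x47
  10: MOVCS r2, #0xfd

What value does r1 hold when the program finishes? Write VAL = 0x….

VAL = 0x9e

[0] flags=1000 → (cmp)
[1] flags=1000 HI?F → skip
[2] flags=1000 GT?F → skip
[3] flags=0011 → (cmp)
[4] flags=0011 CS?T → r2=0x71
[5] flags=0011 MI?F → skip
[6] flags=0011 LE?T → r3=0x94
[7] flags=1000 → (cmp)
[8] flags=1000 MI?T → r1=0x9e
[9] flags=1000 CC?T → r2=0x2a
[10] flags=1000 CS?F → skip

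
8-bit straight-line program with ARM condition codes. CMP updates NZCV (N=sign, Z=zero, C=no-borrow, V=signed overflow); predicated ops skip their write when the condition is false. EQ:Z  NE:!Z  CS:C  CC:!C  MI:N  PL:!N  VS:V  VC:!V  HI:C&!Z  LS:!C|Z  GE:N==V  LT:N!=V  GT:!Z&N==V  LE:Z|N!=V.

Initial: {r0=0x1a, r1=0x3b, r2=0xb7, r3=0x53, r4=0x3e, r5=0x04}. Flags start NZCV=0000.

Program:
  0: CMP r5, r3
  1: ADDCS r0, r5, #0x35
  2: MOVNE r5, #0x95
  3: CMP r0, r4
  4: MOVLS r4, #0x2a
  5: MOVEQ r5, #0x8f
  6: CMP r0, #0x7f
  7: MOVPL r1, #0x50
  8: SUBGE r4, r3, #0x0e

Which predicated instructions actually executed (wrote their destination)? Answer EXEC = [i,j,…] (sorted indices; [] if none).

0: ✓ CMP  NZCV=1000
1: · ADDCS
2: ✓ MOVNE  r5←0x95
3: ✓ CMP  NZCV=1000
4: ✓ MOVLS  r4←0x2a
5: · MOVEQ
6: ✓ CMP  NZCV=1000
7: · MOVPL
8: · SUBGE

EXEC = [2,4]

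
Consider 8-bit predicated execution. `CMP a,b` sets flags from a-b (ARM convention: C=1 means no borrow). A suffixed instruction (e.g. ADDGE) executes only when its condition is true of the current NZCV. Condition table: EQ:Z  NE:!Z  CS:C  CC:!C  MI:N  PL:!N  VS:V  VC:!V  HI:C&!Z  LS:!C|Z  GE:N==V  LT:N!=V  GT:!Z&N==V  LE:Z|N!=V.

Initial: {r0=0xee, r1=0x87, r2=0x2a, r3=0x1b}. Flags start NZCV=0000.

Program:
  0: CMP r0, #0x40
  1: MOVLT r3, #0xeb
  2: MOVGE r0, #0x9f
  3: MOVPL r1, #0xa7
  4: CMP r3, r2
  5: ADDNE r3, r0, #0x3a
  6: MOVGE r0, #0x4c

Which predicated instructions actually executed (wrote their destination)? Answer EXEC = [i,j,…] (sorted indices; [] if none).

EXEC = [1,5]

[0] flags=1010 → (cmp)
[1] flags=1010 LT?T → r3=0xeb
[2] flags=1010 GE?F → skip
[3] flags=1010 PL?F → skip
[4] flags=1010 → (cmp)
[5] flags=1010 NE?T → r3=0x28
[6] flags=1010 GE?F → skip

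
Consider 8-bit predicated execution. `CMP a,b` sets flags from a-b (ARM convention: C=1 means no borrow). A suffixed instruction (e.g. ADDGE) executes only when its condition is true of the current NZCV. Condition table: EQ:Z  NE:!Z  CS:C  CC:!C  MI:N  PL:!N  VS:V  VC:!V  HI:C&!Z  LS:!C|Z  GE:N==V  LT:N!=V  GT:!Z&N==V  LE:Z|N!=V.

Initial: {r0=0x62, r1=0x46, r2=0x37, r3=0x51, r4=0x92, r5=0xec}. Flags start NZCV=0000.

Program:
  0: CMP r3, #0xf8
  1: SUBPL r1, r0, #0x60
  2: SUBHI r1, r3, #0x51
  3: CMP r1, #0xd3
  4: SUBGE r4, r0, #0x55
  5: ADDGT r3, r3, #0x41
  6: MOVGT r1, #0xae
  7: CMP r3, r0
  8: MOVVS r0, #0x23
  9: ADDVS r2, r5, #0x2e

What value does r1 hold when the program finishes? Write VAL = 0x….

VAL = 0xae

[0] flags=0000 → (cmp)
[1] flags=0000 PL?T → r1=0x02
[2] flags=0000 HI?F → skip
[3] flags=0000 → (cmp)
[4] flags=0000 GE?T → r4=0x0d
[5] flags=0000 GT?T → r3=0x92
[6] flags=0000 GT?T → r1=0xae
[7] flags=0011 → (cmp)
[8] flags=0011 VS?T → r0=0x23
[9] flags=0011 VS?T → r2=0x1a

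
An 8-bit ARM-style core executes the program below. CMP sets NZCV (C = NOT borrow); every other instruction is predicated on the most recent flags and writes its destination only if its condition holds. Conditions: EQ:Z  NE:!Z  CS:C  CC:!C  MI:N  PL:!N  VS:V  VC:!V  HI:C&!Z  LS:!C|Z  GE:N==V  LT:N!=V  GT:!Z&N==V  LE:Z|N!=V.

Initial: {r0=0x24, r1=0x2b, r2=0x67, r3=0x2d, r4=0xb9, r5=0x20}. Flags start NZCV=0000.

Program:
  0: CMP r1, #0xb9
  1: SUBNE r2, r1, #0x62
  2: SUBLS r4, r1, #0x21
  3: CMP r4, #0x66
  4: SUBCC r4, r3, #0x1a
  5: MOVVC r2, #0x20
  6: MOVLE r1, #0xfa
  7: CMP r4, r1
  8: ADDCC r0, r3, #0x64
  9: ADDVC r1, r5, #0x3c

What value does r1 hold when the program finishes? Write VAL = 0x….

[0] flags=0000 → (cmp)
[1] flags=0000 NE?T → r2=0xc9
[2] flags=0000 LS?T → r4=0x0a
[3] flags=1000 → (cmp)
[4] flags=1000 CC?T → r4=0x13
[5] flags=1000 VC?T → r2=0x20
[6] flags=1000 LE?T → r1=0xfa
[7] flags=0000 → (cmp)
[8] flags=0000 CC?T → r0=0x91
[9] flags=0000 VC?T → r1=0x5c

VAL = 0x5c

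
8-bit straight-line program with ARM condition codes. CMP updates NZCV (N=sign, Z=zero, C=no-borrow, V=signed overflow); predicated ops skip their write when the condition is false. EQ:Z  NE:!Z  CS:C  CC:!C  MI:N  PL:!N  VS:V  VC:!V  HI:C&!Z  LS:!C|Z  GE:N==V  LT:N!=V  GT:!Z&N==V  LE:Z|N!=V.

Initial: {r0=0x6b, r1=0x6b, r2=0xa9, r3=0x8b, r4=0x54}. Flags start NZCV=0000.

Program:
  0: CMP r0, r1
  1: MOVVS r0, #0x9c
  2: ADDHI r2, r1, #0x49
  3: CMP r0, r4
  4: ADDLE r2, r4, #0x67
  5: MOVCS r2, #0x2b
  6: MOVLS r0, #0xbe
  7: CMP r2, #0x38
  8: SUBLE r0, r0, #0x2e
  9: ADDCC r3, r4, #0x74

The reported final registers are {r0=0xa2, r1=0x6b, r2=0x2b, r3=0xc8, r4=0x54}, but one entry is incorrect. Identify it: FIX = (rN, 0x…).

0: ✓ CMP  NZCV=0110
1: · MOVVS
2: · ADDHI
3: ✓ CMP  NZCV=0010
4: · ADDLE
5: ✓ MOVCS  r2←0x2b
6: · MOVLS
7: ✓ CMP  NZCV=1000
8: ✓ SUBLE  r0←0x3d
9: ✓ ADDCC  r3←0xc8

FIX = (r0, 0x3d)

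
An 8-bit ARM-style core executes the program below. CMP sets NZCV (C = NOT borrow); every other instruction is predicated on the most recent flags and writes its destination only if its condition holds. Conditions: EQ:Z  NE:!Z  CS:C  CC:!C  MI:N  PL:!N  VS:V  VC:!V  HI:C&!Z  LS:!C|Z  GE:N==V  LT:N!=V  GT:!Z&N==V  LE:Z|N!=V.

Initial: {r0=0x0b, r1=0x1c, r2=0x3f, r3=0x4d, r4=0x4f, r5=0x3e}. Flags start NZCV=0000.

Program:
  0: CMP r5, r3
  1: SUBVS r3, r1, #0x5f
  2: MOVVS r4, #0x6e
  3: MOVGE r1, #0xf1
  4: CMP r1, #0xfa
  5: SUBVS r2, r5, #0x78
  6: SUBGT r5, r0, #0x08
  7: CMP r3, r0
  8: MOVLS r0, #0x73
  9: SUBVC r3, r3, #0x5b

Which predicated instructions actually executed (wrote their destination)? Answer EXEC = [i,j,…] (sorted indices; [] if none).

[0] flags=1000 → (cmp)
[1] flags=1000 VS?F → skip
[2] flags=1000 VS?F → skip
[3] flags=1000 GE?F → skip
[4] flags=0000 → (cmp)
[5] flags=0000 VS?F → skip
[6] flags=0000 GT?T → r5=0x03
[7] flags=0010 → (cmp)
[8] flags=0010 LS?F → skip
[9] flags=0010 VC?T → r3=0xf2

EXEC = [6,9]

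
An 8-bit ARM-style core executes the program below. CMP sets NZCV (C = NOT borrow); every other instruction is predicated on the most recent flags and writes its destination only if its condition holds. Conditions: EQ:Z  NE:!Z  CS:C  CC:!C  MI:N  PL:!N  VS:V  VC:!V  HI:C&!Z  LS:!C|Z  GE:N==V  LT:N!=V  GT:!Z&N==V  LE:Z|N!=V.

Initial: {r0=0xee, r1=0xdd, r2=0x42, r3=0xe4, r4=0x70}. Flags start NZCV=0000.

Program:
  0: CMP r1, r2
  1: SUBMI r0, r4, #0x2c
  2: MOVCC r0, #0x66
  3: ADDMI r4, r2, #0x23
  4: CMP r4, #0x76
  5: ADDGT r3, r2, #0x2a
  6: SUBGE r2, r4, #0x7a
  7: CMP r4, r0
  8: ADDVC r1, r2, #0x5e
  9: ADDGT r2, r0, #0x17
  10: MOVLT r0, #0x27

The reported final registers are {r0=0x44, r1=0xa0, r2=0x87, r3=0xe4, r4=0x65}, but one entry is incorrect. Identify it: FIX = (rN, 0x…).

FIX = (r2, 0x5b)

0: ✓ CMP  NZCV=1010
1: ✓ SUBMI  r0←0x44
2: · MOVCC
3: ✓ ADDMI  r4←0x65
4: ✓ CMP  NZCV=1000
5: · ADDGT
6: · SUBGE
7: ✓ CMP  NZCV=0010
8: ✓ ADDVC  r1←0xa0
9: ✓ ADDGT  r2←0x5b
10: · MOVLT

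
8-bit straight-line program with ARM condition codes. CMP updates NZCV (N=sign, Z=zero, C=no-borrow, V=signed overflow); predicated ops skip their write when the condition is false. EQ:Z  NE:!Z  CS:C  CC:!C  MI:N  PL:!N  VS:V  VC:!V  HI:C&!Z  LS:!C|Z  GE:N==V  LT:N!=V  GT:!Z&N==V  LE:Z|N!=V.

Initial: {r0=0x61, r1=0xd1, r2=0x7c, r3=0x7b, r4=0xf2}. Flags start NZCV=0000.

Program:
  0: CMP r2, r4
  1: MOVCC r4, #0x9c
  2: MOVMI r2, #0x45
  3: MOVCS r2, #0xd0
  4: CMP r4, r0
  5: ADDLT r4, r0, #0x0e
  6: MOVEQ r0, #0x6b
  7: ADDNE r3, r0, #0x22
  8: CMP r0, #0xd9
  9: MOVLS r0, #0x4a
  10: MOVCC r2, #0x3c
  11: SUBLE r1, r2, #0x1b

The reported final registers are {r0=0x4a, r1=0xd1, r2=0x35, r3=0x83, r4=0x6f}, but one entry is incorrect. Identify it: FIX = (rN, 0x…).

0: ✓ CMP  NZCV=1001
1: ✓ MOVCC  r4←0x9c
2: ✓ MOVMI  r2←0x45
3: · MOVCS
4: ✓ CMP  NZCV=0011
5: ✓ ADDLT  r4←0x6f
6: · MOVEQ
7: ✓ ADDNE  r3←0x83
8: ✓ CMP  NZCV=1001
9: ✓ MOVLS  r0←0x4a
10: ✓ MOVCC  r2←0x3c
11: · SUBLE

FIX = (r2, 0x3c)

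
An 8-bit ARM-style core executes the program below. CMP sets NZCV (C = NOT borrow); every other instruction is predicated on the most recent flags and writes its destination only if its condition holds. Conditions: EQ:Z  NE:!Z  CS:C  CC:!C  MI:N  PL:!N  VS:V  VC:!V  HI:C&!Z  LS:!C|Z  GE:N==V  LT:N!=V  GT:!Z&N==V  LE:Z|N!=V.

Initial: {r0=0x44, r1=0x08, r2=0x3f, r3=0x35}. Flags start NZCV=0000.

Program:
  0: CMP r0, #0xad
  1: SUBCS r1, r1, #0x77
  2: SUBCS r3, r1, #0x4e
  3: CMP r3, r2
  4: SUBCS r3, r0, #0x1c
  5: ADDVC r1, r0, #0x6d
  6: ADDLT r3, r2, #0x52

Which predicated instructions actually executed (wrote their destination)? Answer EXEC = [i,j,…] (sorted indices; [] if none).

EXEC = [5,6]

[0] flags=1001 → (cmp)
[1] flags=1001 CS?F → skip
[2] flags=1001 CS?F → skip
[3] flags=1000 → (cmp)
[4] flags=1000 CS?F → skip
[5] flags=1000 VC?T → r1=0xb1
[6] flags=1000 LT?T → r3=0x91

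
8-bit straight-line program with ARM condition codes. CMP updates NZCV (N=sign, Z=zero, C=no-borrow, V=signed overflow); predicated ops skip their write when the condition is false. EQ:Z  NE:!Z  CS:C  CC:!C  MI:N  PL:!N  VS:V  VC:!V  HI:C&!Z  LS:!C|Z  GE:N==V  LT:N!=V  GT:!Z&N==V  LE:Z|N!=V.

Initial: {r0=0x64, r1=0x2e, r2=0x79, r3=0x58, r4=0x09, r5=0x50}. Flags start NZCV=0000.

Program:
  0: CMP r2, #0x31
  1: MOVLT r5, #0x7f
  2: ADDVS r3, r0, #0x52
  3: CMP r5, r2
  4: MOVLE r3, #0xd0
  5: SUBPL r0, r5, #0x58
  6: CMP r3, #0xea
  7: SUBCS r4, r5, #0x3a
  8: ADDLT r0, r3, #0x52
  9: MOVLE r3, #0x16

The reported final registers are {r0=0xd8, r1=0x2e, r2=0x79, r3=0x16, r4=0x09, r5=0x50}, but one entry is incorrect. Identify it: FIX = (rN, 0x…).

[0] flags=0010 → (cmp)
[1] flags=0010 LT?F → skip
[2] flags=0010 VS?F → skip
[3] flags=1000 → (cmp)
[4] flags=1000 LE?T → r3=0xd0
[5] flags=1000 PL?F → skip
[6] flags=1000 → (cmp)
[7] flags=1000 CS?F → skip
[8] flags=1000 LT?T → r0=0x22
[9] flags=1000 LE?T → r3=0x16

FIX = (r0, 0x22)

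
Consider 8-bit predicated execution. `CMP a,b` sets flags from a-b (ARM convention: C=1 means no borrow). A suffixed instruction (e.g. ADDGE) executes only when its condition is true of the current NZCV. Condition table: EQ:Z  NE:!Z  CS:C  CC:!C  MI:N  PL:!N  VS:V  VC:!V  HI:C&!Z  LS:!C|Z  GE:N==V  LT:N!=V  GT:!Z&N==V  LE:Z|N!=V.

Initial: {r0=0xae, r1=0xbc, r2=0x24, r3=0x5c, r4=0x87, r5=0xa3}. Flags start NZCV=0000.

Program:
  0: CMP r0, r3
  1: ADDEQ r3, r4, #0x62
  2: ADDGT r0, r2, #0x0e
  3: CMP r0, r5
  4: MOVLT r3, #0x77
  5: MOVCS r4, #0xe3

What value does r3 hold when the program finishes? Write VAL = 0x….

0: ✓ CMP  NZCV=0011
1: · ADDEQ
2: · ADDGT
3: ✓ CMP  NZCV=0010
4: · MOVLT
5: ✓ MOVCS  r4←0xe3

VAL = 0x5c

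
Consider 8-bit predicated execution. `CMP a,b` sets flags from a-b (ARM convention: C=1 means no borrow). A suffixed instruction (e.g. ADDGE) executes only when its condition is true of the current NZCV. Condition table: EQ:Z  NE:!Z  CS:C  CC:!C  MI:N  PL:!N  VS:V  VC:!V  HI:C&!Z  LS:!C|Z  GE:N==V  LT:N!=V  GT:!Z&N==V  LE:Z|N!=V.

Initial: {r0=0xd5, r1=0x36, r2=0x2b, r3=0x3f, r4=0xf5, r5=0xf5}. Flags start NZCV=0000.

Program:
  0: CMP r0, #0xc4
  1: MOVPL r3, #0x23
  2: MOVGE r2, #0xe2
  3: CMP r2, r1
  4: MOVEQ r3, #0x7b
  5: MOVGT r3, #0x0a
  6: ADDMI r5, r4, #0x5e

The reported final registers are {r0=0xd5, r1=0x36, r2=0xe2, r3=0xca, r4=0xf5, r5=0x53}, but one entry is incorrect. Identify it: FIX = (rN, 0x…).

FIX = (r3, 0x23)

0: ✓ CMP  NZCV=0010
1: ✓ MOVPL  r3←0x23
2: ✓ MOVGE  r2←0xe2
3: ✓ CMP  NZCV=1010
4: · MOVEQ
5: · MOVGT
6: ✓ ADDMI  r5←0x53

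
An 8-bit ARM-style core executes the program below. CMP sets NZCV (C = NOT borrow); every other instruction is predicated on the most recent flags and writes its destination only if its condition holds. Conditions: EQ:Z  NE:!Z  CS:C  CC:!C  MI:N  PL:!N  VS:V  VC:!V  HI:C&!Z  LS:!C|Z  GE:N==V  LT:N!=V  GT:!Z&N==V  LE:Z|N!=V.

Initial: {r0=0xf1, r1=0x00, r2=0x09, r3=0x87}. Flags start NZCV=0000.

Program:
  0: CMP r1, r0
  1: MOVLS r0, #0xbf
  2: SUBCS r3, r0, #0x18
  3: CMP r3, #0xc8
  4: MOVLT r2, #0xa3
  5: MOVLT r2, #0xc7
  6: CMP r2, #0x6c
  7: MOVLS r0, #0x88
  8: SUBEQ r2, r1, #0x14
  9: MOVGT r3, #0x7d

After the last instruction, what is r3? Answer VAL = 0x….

[0] flags=0000 → (cmp)
[1] flags=0000 LS?T → r0=0xbf
[2] flags=0000 CS?F → skip
[3] flags=1000 → (cmp)
[4] flags=1000 LT?T → r2=0xa3
[5] flags=1000 LT?T → r2=0xc7
[6] flags=0011 → (cmp)
[7] flags=0011 LS?F → skip
[8] flags=0011 EQ?F → skip
[9] flags=0011 GT?F → skip

VAL = 0x87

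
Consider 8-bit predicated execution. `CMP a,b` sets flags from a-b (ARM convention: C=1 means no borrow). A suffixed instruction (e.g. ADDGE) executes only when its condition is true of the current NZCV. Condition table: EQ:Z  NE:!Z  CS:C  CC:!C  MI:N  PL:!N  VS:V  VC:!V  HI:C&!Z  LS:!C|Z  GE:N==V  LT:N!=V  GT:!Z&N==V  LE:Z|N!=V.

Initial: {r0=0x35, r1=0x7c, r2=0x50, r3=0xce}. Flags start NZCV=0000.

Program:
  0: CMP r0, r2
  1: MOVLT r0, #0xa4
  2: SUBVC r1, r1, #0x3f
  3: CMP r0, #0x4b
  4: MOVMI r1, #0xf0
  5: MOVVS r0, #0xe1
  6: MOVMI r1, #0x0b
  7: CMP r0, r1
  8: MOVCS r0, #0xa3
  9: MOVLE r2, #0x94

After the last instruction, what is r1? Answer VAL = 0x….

VAL = 0x3d

0: ✓ CMP  NZCV=1000
1: ✓ MOVLT  r0←0xa4
2: ✓ SUBVC  r1←0x3d
3: ✓ CMP  NZCV=0011
4: · MOVMI
5: ✓ MOVVS  r0←0xe1
6: · MOVMI
7: ✓ CMP  NZCV=1010
8: ✓ MOVCS  r0←0xa3
9: ✓ MOVLE  r2←0x94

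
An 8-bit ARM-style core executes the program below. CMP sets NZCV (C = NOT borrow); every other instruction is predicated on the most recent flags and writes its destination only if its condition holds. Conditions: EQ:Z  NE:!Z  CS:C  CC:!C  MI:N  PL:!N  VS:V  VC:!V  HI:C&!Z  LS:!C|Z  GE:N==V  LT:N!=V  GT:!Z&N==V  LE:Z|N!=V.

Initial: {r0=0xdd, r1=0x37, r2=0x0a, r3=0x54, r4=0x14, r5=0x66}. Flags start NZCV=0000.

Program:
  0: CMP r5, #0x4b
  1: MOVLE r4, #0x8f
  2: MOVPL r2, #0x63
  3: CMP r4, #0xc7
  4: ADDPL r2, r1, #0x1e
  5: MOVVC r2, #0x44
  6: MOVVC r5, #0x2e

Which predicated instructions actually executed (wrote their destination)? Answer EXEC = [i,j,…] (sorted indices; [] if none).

EXEC = [2,4,5,6]

[0] flags=0010 → (cmp)
[1] flags=0010 LE?F → skip
[2] flags=0010 PL?T → r2=0x63
[3] flags=0000 → (cmp)
[4] flags=0000 PL?T → r2=0x55
[5] flags=0000 VC?T → r2=0x44
[6] flags=0000 VC?T → r5=0x2e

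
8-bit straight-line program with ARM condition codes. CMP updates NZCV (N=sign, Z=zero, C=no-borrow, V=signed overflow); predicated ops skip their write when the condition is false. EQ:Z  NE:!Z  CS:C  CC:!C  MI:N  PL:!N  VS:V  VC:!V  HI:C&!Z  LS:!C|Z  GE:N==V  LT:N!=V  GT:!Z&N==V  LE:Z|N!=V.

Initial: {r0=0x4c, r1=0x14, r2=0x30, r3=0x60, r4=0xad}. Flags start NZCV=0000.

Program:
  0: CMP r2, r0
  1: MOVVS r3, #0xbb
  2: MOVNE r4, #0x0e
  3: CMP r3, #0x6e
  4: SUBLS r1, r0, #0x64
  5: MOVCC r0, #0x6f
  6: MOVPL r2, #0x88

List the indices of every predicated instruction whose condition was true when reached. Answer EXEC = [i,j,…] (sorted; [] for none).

EXEC = [2,4,5]

0: ✓ CMP  NZCV=1000
1: · MOVVS
2: ✓ MOVNE  r4←0x0e
3: ✓ CMP  NZCV=1000
4: ✓ SUBLS  r1←0xe8
5: ✓ MOVCC  r0←0x6f
6: · MOVPL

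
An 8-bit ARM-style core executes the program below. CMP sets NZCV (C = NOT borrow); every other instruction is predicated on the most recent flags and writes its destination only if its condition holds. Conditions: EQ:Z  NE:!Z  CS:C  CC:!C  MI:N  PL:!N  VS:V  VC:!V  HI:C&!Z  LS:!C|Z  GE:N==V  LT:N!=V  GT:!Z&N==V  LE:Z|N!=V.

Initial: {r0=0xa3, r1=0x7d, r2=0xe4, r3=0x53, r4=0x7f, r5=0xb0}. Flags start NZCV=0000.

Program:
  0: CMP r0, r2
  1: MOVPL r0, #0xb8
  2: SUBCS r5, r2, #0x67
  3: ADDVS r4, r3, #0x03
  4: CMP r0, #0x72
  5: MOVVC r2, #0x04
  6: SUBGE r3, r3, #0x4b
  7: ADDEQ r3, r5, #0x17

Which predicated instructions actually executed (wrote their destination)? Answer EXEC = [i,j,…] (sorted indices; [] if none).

0: ✓ CMP  NZCV=1000
1: · MOVPL
2: · SUBCS
3: · ADDVS
4: ✓ CMP  NZCV=0011
5: · MOVVC
6: · SUBGE
7: · ADDEQ

EXEC = []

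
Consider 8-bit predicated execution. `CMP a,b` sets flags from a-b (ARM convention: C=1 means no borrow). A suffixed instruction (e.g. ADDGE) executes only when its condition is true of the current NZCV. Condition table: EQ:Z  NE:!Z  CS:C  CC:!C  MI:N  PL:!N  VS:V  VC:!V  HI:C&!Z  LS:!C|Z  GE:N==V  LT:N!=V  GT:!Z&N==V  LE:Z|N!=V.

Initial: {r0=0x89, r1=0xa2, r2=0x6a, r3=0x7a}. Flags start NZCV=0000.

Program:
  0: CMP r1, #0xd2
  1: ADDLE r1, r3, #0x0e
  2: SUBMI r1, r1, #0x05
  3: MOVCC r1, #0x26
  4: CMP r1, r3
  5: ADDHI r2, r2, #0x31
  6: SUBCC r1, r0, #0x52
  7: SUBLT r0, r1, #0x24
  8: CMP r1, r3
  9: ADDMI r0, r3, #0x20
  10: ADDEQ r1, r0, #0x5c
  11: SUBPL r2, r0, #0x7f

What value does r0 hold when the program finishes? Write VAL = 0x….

VAL = 0x9a

0: ✓ CMP  NZCV=1000
1: ✓ ADDLE  r1←0x88
2: ✓ SUBMI  r1←0x83
3: ✓ MOVCC  r1←0x26
4: ✓ CMP  NZCV=1000
5: · ADDHI
6: ✓ SUBCC  r1←0x37
7: ✓ SUBLT  r0←0x13
8: ✓ CMP  NZCV=1000
9: ✓ ADDMI  r0←0x9a
10: · ADDEQ
11: · SUBPL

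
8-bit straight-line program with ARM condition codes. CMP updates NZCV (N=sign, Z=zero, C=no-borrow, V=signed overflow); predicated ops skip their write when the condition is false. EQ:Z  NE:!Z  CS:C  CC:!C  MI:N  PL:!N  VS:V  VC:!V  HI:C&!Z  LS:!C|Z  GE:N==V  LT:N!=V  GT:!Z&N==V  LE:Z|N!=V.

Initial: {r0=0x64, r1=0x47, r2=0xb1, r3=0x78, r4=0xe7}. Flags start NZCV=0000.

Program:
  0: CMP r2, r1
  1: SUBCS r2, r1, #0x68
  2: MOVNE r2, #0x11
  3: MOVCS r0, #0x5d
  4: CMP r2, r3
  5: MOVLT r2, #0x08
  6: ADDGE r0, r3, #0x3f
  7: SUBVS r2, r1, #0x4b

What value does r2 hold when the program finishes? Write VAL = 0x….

[0] flags=0011 → (cmp)
[1] flags=0011 CS?T → r2=0xdf
[2] flags=0011 NE?T → r2=0x11
[3] flags=0011 CS?T → r0=0x5d
[4] flags=1000 → (cmp)
[5] flags=1000 LT?T → r2=0x08
[6] flags=1000 GE?F → skip
[7] flags=1000 VS?F → skip

VAL = 0x08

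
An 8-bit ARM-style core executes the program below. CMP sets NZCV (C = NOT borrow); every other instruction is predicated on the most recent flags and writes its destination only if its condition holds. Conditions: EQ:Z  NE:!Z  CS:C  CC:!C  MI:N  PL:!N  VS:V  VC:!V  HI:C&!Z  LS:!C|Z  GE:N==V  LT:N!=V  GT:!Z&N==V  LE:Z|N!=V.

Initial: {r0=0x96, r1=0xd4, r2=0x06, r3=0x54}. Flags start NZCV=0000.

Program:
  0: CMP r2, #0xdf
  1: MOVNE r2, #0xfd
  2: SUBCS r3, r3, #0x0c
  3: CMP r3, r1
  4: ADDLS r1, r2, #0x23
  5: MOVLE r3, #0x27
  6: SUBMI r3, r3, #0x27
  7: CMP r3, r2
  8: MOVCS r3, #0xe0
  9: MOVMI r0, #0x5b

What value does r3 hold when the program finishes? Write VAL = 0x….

0: ✓ CMP  NZCV=0000
1: ✓ MOVNE  r2←0xfd
2: · SUBCS
3: ✓ CMP  NZCV=1001
4: ✓ ADDLS  r1←0x20
5: · MOVLE
6: ✓ SUBMI  r3←0x2d
7: ✓ CMP  NZCV=0000
8: · MOVCS
9: · MOVMI

VAL = 0x2d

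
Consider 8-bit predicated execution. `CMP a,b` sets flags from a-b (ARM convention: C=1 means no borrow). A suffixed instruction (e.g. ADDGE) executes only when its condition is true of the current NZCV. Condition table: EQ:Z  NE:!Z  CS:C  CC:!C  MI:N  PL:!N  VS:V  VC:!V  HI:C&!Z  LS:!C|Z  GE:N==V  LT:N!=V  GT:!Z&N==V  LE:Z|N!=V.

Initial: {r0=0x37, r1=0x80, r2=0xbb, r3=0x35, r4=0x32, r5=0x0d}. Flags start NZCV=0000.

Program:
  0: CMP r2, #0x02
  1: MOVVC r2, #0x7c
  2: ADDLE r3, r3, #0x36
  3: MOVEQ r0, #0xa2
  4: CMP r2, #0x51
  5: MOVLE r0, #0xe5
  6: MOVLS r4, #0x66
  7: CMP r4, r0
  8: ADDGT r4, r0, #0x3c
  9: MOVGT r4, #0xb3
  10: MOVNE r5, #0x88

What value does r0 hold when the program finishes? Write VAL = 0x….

VAL = 0x37

0: ✓ CMP  NZCV=1010
1: ✓ MOVVC  r2←0x7c
2: ✓ ADDLE  r3←0x6b
3: · MOVEQ
4: ✓ CMP  NZCV=0010
5: · MOVLE
6: · MOVLS
7: ✓ CMP  NZCV=1000
8: · ADDGT
9: · MOVGT
10: ✓ MOVNE  r5←0x88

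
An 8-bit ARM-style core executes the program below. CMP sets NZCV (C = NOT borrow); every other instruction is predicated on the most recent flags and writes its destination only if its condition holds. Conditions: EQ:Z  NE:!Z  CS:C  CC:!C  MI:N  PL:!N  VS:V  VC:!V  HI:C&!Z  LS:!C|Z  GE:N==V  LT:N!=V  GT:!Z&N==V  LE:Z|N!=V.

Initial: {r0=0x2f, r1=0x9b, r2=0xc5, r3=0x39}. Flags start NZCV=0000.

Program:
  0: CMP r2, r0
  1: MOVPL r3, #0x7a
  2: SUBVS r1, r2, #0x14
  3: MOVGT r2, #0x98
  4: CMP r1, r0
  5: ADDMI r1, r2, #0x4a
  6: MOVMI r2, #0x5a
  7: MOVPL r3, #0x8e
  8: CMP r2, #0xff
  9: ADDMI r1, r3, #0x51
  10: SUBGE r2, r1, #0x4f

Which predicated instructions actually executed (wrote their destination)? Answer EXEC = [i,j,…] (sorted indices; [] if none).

EXEC = [7,9]

0: ✓ CMP  NZCV=1010
1: · MOVPL
2: · SUBVS
3: · MOVGT
4: ✓ CMP  NZCV=0011
5: · ADDMI
6: · MOVMI
7: ✓ MOVPL  r3←0x8e
8: ✓ CMP  NZCV=1000
9: ✓ ADDMI  r1←0xdf
10: · SUBGE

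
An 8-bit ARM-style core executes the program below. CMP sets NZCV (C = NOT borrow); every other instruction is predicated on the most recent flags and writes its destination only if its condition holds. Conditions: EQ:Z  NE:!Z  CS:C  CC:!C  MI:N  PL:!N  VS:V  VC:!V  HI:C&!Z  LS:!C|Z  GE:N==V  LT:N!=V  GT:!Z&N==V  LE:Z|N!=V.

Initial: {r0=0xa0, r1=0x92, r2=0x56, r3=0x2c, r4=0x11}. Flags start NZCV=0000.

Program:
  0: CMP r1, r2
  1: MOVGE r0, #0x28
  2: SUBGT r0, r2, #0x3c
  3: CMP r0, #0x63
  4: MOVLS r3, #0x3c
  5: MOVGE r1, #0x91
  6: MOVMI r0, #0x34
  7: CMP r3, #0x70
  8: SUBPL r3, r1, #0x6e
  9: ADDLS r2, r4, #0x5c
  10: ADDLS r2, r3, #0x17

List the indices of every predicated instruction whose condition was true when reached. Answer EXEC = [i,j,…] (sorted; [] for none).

EXEC = [9,10]

[0] flags=0011 → (cmp)
[1] flags=0011 GE?F → skip
[2] flags=0011 GT?F → skip
[3] flags=0011 → (cmp)
[4] flags=0011 LS?F → skip
[5] flags=0011 GE?F → skip
[6] flags=0011 MI?F → skip
[7] flags=1000 → (cmp)
[8] flags=1000 PL?F → skip
[9] flags=1000 LS?T → r2=0x6d
[10] flags=1000 LS?T → r2=0x43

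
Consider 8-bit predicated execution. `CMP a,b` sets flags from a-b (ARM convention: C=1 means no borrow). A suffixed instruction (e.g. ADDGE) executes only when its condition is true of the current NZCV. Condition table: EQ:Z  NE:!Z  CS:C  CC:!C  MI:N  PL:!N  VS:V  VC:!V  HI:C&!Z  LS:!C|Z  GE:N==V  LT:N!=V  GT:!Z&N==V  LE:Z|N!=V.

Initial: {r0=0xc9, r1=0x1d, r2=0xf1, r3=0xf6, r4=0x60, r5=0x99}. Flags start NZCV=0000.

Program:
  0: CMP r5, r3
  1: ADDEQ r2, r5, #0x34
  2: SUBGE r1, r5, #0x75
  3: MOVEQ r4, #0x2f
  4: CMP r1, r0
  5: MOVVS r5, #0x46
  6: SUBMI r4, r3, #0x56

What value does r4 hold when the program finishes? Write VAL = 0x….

VAL = 0x60

0: ✓ CMP  NZCV=1000
1: · ADDEQ
2: · SUBGE
3: · MOVEQ
4: ✓ CMP  NZCV=0000
5: · MOVVS
6: · SUBMI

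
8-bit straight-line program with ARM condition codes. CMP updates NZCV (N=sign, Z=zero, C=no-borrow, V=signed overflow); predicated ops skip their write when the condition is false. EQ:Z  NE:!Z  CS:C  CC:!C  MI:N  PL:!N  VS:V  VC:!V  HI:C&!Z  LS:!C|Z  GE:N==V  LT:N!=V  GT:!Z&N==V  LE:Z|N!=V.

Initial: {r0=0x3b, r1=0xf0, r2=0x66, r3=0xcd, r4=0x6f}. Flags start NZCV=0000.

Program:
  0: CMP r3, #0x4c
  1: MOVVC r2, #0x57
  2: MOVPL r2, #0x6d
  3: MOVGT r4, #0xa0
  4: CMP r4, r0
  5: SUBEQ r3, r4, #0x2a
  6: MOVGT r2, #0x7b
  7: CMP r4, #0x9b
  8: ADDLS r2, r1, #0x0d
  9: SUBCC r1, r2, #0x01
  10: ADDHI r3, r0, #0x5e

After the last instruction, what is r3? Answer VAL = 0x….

[0] flags=1010 → (cmp)
[1] flags=1010 VC?T → r2=0x57
[2] flags=1010 PL?F → skip
[3] flags=1010 GT?F → skip
[4] flags=0010 → (cmp)
[5] flags=0010 EQ?F → skip
[6] flags=0010 GT?T → r2=0x7b
[7] flags=1001 → (cmp)
[8] flags=1001 LS?T → r2=0xfd
[9] flags=1001 CC?T → r1=0xfc
[10] flags=1001 HI?F → skip

VAL = 0xcd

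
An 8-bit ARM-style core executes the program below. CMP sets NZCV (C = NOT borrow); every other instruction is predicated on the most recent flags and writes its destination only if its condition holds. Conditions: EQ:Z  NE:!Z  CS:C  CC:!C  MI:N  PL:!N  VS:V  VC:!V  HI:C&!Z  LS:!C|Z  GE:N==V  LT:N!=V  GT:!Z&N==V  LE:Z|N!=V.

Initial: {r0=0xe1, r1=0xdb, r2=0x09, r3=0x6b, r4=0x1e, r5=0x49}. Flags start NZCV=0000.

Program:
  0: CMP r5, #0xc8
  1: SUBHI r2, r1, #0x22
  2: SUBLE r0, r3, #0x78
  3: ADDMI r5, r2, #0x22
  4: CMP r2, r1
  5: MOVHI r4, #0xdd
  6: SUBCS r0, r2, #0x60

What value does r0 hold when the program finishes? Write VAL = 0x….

VAL = 0xe1

[0] flags=1001 → (cmp)
[1] flags=1001 HI?F → skip
[2] flags=1001 LE?F → skip
[3] flags=1001 MI?T → r5=0x2b
[4] flags=0000 → (cmp)
[5] flags=0000 HI?F → skip
[6] flags=0000 CS?F → skip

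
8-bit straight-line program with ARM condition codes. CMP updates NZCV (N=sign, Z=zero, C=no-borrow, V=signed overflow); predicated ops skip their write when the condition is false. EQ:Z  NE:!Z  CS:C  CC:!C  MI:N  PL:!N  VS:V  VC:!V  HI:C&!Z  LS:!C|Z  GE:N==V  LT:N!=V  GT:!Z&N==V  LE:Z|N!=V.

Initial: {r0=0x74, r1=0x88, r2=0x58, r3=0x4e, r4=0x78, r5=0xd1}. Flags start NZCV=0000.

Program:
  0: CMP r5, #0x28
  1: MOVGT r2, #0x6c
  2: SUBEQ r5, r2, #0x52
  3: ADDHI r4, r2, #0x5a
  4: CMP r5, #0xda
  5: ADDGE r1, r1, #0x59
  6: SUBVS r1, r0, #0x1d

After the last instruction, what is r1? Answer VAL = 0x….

[0] flags=1010 → (cmp)
[1] flags=1010 GT?F → skip
[2] flags=1010 EQ?F → skip
[3] flags=1010 HI?T → r4=0xb2
[4] flags=1000 → (cmp)
[5] flags=1000 GE?F → skip
[6] flags=1000 VS?F → skip

VAL = 0x88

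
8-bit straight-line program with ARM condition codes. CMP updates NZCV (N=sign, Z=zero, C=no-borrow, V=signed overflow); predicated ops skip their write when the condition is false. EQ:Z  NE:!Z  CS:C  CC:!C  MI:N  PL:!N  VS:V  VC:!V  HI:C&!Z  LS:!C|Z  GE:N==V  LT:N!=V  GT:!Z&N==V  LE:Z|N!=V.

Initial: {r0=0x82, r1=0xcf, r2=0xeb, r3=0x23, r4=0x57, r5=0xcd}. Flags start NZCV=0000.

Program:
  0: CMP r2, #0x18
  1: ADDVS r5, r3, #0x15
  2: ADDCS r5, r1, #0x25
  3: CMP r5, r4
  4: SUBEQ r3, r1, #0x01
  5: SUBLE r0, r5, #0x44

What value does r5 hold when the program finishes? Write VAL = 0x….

VAL = 0xf4

0: ✓ CMP  NZCV=1010
1: · ADDVS
2: ✓ ADDCS  r5←0xf4
3: ✓ CMP  NZCV=1010
4: · SUBEQ
5: ✓ SUBLE  r0←0xb0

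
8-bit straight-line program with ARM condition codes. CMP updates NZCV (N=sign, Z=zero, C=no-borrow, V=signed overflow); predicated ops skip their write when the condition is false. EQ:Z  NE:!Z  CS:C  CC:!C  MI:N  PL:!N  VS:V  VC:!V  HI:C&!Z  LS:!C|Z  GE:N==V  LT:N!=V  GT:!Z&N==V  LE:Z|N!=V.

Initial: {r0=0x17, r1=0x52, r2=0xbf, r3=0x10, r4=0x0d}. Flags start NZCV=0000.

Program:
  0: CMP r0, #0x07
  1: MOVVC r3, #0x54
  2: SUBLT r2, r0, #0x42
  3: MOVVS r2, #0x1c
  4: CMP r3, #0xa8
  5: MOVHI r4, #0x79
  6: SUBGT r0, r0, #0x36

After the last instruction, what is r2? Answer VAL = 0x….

0: ✓ CMP  NZCV=0010
1: ✓ MOVVC  r3←0x54
2: · SUBLT
3: · MOVVS
4: ✓ CMP  NZCV=1001
5: · MOVHI
6: ✓ SUBGT  r0←0xe1

VAL = 0xbf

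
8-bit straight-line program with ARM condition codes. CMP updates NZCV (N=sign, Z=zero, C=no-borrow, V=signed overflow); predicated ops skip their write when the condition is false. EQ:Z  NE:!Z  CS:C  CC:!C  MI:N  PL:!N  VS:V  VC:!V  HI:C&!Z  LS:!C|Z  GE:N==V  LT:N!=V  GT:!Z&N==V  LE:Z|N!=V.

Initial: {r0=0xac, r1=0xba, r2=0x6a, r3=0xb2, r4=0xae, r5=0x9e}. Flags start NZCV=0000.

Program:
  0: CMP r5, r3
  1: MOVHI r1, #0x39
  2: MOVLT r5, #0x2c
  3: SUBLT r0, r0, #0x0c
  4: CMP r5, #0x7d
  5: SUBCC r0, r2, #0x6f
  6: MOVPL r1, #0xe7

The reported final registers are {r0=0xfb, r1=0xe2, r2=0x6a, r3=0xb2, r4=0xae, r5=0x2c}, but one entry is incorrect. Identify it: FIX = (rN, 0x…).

0: ✓ CMP  NZCV=1000
1: · MOVHI
2: ✓ MOVLT  r5←0x2c
3: ✓ SUBLT  r0←0xa0
4: ✓ CMP  NZCV=1000
5: ✓ SUBCC  r0←0xfb
6: · MOVPL

FIX = (r1, 0xba)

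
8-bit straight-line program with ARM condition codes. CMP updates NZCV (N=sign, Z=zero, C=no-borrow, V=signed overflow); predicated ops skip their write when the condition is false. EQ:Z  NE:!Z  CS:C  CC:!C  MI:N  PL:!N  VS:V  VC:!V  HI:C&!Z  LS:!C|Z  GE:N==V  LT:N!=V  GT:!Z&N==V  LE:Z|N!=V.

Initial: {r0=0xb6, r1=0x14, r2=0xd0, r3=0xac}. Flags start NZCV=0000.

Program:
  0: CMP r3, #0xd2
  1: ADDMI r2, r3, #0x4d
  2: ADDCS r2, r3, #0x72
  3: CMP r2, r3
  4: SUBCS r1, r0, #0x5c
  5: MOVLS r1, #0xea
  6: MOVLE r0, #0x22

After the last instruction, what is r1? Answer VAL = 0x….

[0] flags=1000 → (cmp)
[1] flags=1000 MI?T → r2=0xf9
[2] flags=1000 CS?F → skip
[3] flags=0010 → (cmp)
[4] flags=0010 CS?T → r1=0x5a
[5] flags=0010 LS?F → skip
[6] flags=0010 LE?F → skip

VAL = 0x5a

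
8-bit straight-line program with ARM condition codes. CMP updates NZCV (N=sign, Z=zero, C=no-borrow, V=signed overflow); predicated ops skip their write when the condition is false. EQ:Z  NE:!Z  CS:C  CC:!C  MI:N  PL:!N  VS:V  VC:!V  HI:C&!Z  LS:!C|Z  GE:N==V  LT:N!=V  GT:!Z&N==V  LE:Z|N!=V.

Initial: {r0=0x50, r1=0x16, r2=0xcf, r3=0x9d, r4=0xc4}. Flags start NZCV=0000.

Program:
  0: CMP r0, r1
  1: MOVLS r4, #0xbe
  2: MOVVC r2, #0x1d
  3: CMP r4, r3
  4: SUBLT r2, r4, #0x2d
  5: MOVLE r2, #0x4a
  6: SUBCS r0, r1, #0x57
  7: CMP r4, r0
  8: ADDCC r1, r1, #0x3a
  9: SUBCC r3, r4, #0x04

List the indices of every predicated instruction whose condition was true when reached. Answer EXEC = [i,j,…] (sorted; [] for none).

EXEC = [2,6]

0: ✓ CMP  NZCV=0010
1: · MOVLS
2: ✓ MOVVC  r2←0x1d
3: ✓ CMP  NZCV=0010
4: · SUBLT
5: · MOVLE
6: ✓ SUBCS  r0←0xbf
7: ✓ CMP  NZCV=0010
8: · ADDCC
9: · SUBCC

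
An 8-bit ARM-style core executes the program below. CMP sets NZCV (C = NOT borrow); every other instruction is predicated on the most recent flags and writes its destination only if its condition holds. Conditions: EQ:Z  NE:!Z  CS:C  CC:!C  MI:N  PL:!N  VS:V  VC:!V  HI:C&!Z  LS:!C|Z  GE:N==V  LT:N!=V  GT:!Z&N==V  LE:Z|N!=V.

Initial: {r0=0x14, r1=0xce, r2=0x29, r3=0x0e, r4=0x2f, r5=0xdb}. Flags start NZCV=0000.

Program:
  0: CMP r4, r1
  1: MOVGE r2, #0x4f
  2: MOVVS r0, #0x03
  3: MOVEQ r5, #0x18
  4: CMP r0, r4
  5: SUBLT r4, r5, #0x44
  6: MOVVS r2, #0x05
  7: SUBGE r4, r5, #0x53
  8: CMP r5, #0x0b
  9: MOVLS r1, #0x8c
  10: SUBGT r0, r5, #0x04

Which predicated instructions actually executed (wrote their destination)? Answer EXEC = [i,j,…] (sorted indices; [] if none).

EXEC = [1,5]

[0] flags=0000 → (cmp)
[1] flags=0000 GE?T → r2=0x4f
[2] flags=0000 VS?F → skip
[3] flags=0000 EQ?F → skip
[4] flags=1000 → (cmp)
[5] flags=1000 LT?T → r4=0x97
[6] flags=1000 VS?F → skip
[7] flags=1000 GE?F → skip
[8] flags=1010 → (cmp)
[9] flags=1010 LS?F → skip
[10] flags=1010 GT?F → skip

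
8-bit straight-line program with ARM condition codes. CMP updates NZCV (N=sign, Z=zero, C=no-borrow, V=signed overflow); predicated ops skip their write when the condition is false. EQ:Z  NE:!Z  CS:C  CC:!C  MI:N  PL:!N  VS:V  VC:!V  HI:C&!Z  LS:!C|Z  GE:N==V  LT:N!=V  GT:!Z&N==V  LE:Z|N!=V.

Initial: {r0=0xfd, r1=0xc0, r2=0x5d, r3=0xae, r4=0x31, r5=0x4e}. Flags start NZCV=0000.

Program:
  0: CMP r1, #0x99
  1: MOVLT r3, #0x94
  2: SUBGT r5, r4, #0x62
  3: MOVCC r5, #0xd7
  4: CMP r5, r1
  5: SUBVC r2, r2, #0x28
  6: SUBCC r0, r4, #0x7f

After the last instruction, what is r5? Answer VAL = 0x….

0: ✓ CMP  NZCV=0010
1: · MOVLT
2: ✓ SUBGT  r5←0xcf
3: · MOVCC
4: ✓ CMP  NZCV=0010
5: ✓ SUBVC  r2←0x35
6: · SUBCC

VAL = 0xcf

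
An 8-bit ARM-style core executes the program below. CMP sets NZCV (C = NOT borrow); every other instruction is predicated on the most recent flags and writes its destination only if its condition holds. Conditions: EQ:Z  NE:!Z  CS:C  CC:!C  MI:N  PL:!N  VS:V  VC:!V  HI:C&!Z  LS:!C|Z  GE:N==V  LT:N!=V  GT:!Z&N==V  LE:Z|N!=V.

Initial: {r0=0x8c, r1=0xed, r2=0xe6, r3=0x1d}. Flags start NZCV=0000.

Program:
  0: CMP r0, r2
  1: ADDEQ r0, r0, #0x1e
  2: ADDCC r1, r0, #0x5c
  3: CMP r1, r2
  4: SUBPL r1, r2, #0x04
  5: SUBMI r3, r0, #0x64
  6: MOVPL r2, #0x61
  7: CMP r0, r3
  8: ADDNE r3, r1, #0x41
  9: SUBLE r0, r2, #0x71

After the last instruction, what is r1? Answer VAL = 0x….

VAL = 0xe2

0: ✓ CMP  NZCV=1000
1: · ADDEQ
2: ✓ ADDCC  r1←0xe8
3: ✓ CMP  NZCV=0010
4: ✓ SUBPL  r1←0xe2
5: · SUBMI
6: ✓ MOVPL  r2←0x61
7: ✓ CMP  NZCV=0011
8: ✓ ADDNE  r3←0x23
9: ✓ SUBLE  r0←0xf0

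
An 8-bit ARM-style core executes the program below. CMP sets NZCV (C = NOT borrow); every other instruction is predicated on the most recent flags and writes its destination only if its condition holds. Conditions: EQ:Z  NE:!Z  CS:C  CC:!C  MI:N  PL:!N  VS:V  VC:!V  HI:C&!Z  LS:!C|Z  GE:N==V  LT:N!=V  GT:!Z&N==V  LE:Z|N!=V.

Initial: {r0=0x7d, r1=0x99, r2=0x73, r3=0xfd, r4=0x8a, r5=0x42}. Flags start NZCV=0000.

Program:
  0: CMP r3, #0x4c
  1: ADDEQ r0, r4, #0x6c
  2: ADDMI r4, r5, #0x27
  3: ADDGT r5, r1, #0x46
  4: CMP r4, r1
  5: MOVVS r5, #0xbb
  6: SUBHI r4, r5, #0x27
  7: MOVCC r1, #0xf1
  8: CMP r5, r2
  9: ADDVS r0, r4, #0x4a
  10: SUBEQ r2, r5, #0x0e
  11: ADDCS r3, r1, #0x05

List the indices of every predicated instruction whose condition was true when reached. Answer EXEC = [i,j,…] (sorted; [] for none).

EXEC = [2,5,7,9,11]

[0] flags=1010 → (cmp)
[1] flags=1010 EQ?F → skip
[2] flags=1010 MI?T → r4=0x69
[3] flags=1010 GT?F → skip
[4] flags=1001 → (cmp)
[5] flags=1001 VS?T → r5=0xbb
[6] flags=1001 HI?F → skip
[7] flags=1001 CC?T → r1=0xf1
[8] flags=0011 → (cmp)
[9] flags=0011 VS?T → r0=0xb3
[10] flags=0011 EQ?F → skip
[11] flags=0011 CS?T → r3=0xf6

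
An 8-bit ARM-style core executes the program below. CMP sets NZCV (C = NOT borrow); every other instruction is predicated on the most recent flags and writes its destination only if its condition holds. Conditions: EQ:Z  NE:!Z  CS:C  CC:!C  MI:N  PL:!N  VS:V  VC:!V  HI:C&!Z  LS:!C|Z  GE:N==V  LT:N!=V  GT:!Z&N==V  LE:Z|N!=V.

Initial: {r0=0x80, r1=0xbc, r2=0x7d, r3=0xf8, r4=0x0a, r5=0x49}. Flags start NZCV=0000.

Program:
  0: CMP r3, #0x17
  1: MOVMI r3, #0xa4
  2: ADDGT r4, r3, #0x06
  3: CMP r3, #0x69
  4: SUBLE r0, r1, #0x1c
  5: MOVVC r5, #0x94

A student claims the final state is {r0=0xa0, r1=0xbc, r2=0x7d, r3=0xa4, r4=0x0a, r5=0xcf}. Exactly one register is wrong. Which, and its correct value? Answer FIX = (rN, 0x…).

0: ✓ CMP  NZCV=1010
1: ✓ MOVMI  r3←0xa4
2: · ADDGT
3: ✓ CMP  NZCV=0011
4: ✓ SUBLE  r0←0xa0
5: · MOVVC

FIX = (r5, 0x49)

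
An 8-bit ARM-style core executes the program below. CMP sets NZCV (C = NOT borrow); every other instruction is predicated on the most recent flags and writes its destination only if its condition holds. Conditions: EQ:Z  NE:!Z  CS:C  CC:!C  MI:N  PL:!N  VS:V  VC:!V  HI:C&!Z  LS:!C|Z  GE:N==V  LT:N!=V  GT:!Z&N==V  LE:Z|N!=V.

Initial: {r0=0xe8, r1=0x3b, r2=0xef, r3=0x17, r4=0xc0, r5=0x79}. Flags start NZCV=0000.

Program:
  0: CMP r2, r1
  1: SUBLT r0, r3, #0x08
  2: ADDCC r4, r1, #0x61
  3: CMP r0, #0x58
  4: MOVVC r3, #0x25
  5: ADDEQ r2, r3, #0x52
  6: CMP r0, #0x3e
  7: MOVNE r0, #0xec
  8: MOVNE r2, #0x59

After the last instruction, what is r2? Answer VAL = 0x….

[0] flags=1010 → (cmp)
[1] flags=1010 LT?T → r0=0x0f
[2] flags=1010 CC?F → skip
[3] flags=1000 → (cmp)
[4] flags=1000 VC?T → r3=0x25
[5] flags=1000 EQ?F → skip
[6] flags=1000 → (cmp)
[7] flags=1000 NE?T → r0=0xec
[8] flags=1000 NE?T → r2=0x59

VAL = 0x59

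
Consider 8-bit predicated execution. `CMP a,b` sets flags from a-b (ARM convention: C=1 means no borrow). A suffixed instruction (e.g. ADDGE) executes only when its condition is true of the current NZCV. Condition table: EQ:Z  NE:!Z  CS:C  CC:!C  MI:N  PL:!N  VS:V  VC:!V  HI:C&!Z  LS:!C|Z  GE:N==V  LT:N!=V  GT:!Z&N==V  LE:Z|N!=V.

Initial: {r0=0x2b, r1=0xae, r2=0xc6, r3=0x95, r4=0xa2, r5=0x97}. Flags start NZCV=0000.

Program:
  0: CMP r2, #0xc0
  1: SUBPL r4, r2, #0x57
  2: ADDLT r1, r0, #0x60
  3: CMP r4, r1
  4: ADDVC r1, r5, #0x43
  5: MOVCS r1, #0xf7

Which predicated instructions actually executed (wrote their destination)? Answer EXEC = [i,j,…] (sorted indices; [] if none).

EXEC = [1]

[0] flags=0010 → (cmp)
[1] flags=0010 PL?T → r4=0x6f
[2] flags=0010 LT?F → skip
[3] flags=1001 → (cmp)
[4] flags=1001 VC?F → skip
[5] flags=1001 CS?F → skip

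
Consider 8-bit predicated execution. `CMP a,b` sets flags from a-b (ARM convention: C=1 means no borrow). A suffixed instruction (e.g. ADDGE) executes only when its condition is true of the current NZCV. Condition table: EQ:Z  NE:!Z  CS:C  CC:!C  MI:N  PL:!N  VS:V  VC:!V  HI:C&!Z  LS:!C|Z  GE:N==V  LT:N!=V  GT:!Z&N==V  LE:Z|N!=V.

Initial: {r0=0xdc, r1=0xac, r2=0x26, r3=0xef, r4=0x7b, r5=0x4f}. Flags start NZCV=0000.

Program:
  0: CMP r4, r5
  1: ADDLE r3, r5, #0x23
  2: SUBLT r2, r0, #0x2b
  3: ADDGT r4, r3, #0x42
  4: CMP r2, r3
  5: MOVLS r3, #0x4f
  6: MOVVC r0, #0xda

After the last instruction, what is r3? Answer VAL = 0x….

[0] flags=0010 → (cmp)
[1] flags=0010 LE?F → skip
[2] flags=0010 LT?F → skip
[3] flags=0010 GT?T → r4=0x31
[4] flags=0000 → (cmp)
[5] flags=0000 LS?T → r3=0x4f
[6] flags=0000 VC?T → r0=0xda

VAL = 0x4f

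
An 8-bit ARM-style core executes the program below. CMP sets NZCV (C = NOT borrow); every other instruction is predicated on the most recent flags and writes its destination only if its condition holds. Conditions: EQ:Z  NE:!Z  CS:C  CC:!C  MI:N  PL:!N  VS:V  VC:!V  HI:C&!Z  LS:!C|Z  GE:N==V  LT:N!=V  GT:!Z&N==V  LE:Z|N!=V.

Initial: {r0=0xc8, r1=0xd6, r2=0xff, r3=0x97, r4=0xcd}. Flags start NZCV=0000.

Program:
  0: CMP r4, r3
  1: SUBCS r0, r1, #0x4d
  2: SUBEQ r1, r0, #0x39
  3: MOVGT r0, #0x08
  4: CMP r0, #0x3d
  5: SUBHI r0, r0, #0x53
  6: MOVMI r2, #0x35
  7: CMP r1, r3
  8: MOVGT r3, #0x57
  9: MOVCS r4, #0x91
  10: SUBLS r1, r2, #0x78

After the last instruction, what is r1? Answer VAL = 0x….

VAL = 0xd6

0: ✓ CMP  NZCV=0010
1: ✓ SUBCS  r0←0x89
2: · SUBEQ
3: ✓ MOVGT  r0←0x08
4: ✓ CMP  NZCV=1000
5: · SUBHI
6: ✓ MOVMI  r2←0x35
7: ✓ CMP  NZCV=0010
8: ✓ MOVGT  r3←0x57
9: ✓ MOVCS  r4←0x91
10: · SUBLS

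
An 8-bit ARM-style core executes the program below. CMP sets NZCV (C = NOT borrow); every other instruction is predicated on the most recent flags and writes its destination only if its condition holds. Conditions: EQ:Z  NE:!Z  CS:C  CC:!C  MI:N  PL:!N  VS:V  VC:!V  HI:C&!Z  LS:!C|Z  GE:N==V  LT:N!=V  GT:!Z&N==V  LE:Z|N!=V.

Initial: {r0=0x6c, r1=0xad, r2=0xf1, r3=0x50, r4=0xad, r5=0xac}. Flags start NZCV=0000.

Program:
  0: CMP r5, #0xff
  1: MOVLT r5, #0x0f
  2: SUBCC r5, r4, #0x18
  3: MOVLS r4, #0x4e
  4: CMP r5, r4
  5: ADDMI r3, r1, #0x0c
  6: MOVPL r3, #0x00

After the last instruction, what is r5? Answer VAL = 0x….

[0] flags=1000 → (cmp)
[1] flags=1000 LT?T → r5=0x0f
[2] flags=1000 CC?T → r5=0x95
[3] flags=1000 LS?T → r4=0x4e
[4] flags=0011 → (cmp)
[5] flags=0011 MI?F → skip
[6] flags=0011 PL?T → r3=0x00

VAL = 0x95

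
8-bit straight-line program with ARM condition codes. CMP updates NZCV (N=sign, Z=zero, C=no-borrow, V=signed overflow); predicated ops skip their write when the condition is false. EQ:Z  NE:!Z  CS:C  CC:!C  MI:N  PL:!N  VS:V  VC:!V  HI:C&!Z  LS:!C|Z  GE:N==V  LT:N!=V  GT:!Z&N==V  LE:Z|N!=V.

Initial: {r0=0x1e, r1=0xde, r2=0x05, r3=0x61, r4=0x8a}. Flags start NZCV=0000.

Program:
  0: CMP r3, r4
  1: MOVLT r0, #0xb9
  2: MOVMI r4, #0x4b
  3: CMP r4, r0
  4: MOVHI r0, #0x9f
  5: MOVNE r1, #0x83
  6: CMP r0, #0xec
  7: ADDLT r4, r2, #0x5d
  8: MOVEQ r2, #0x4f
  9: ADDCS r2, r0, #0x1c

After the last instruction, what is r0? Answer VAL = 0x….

0: ✓ CMP  NZCV=1001
1: · MOVLT
2: ✓ MOVMI  r4←0x4b
3: ✓ CMP  NZCV=0010
4: ✓ MOVHI  r0←0x9f
5: ✓ MOVNE  r1←0x83
6: ✓ CMP  NZCV=1000
7: ✓ ADDLT  r4←0x62
8: · MOVEQ
9: · ADDCS

VAL = 0x9f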